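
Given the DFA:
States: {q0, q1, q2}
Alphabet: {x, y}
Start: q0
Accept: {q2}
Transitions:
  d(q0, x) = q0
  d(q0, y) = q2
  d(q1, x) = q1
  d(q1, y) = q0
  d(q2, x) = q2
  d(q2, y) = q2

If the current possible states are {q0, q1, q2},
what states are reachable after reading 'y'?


Apply transition on 'y' from each current state:
  d(q0, y) = q2
  d(q1, y) = q0
  d(q2, y) = q2

{q0, q2}


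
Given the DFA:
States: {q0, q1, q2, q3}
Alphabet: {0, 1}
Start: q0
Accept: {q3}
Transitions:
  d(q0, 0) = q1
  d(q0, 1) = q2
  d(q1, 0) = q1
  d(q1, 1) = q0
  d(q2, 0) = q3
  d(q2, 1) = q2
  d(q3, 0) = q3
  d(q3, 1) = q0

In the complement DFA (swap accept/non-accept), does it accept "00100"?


Trace: q0 -> q1 -> q1 -> q0 -> q1 -> q1
Final: q1
Original accept: {q3}
Complement: q1 is not in original accept

Yes, complement accepts (original rejects)


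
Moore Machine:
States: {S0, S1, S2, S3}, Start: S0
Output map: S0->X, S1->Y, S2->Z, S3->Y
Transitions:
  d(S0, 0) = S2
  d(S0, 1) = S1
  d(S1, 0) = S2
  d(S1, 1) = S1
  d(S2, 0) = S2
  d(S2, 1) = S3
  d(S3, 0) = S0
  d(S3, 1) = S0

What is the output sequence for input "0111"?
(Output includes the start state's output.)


Start: S0 (output X)
  --0--> S2 (output Z)
  --1--> S3 (output Y)
  --1--> S0 (output X)
  --1--> S1 (output Y)

"XZYXY"


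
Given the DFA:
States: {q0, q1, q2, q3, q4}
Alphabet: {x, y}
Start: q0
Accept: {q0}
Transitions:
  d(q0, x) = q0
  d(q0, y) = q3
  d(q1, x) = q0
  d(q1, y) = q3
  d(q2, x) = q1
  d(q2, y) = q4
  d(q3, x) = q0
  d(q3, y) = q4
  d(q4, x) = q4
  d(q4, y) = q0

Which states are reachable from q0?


BFS from q0:
  layer 0: {q0}
  layer 1: {q3}
  layer 2: {q4}

{q0, q3, q4}


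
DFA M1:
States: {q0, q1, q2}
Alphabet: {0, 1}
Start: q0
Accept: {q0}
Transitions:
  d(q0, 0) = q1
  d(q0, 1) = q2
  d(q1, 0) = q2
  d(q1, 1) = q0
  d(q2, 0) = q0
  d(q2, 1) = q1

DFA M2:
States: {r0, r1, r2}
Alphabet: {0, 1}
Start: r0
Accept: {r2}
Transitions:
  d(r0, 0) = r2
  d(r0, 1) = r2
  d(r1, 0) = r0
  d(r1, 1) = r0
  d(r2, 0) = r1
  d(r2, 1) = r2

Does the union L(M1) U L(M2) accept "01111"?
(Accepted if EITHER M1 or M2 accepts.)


M1: final=q0 accepted=True
M2: final=r2 accepted=True

Yes, union accepts


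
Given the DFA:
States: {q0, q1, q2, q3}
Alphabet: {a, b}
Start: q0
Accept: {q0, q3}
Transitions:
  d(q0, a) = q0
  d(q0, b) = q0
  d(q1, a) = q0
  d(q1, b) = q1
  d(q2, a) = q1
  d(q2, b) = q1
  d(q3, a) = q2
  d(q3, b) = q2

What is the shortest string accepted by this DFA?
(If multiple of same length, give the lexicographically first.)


BFS by string length (lex-first path to each state shown):
  len 0: q0<-""
Found accept state at length 0.

"" (empty string)


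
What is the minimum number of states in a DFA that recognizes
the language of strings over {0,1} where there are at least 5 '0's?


States: count = 0, 1, ..., 4, and a final '>= 5' state.
Total: 5 + 1 = 6. Accept = '>= 5' state.

6


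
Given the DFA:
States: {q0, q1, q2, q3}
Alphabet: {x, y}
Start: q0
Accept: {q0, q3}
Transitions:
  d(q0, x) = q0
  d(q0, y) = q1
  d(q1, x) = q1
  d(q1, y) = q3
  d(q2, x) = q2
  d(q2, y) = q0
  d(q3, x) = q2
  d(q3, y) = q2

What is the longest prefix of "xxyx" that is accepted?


Run the DFA, marking each prefix where the state is accepting:
  "" -> q0 [accept]
  "x" -> q0 [accept]
  "xx" -> q0 [accept]
  "xxy" -> q1 [reject]
  "xxyx" -> q1 [reject]

"xx"


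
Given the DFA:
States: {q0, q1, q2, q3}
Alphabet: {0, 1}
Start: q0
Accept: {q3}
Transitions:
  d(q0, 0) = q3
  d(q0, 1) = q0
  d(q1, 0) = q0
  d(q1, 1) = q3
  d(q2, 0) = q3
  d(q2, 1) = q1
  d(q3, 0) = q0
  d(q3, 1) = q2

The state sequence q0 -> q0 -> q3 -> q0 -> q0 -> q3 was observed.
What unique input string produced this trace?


Trace back each transition to find the symbol:
  q0 --[1]--> q0
  q0 --[0]--> q3
  q3 --[0]--> q0
  q0 --[1]--> q0
  q0 --[0]--> q3

"10010"


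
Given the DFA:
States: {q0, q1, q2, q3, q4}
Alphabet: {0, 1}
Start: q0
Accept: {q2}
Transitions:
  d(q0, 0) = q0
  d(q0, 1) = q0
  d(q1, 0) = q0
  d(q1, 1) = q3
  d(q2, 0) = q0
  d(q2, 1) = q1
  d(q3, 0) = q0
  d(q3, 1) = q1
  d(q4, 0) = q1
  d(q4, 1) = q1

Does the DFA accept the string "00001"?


Trace: q0 -> q0 -> q0 -> q0 -> q0 -> q0
Final state: q0
Accept states: {q2}

No, rejected (final state q0 is not an accept state)


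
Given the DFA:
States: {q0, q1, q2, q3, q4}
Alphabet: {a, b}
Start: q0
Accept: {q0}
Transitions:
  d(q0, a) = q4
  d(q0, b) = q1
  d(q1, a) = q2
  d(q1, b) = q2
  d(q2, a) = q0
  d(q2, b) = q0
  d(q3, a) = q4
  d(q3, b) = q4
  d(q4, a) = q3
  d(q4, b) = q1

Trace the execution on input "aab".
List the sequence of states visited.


Input: aab
d(q0, a) = q4
d(q4, a) = q3
d(q3, b) = q4


q0 -> q4 -> q3 -> q4


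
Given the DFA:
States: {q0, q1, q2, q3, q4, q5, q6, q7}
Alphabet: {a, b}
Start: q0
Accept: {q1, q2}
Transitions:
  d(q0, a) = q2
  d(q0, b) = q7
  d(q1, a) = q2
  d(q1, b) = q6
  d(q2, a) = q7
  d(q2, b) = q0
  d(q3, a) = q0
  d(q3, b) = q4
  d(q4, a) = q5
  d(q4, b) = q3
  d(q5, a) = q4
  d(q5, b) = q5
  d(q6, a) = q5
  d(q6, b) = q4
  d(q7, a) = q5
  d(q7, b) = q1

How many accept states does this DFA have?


Accept states listed: {q1, q2}
Counting: q1(1) q2(2)

2


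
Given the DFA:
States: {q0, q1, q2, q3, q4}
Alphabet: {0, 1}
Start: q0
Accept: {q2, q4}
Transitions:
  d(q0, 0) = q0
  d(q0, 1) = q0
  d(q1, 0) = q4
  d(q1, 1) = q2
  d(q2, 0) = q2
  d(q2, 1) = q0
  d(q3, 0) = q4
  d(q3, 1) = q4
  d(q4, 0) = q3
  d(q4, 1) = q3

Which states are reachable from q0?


BFS from q0:
  layer 0: {q0}

{q0}


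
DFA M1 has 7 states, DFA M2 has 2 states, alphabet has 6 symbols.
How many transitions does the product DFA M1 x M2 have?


Product DFA has 7 * 2 = 14 states.
Each has 6 transitions: 14 * 6 = 84

84


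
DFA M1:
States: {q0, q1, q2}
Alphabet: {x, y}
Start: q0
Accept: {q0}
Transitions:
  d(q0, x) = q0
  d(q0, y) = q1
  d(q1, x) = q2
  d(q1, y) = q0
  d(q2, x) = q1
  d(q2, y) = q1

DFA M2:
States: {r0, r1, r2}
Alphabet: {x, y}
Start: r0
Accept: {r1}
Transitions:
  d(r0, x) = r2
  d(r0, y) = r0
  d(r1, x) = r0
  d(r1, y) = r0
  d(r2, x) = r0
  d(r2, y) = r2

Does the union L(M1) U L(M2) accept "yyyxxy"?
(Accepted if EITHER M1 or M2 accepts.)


M1: final=q0 accepted=True
M2: final=r0 accepted=False

Yes, union accepts


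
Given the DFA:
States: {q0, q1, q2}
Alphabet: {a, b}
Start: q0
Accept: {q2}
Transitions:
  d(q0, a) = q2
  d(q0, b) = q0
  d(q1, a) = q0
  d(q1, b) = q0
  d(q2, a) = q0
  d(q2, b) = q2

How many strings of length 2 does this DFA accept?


Enumerating all length-2 strings:
  "aa" -> q0 [reject]
  "ab" -> q2 [accept]
  "ba" -> q2 [accept]
  "bb" -> q0 [reject]

2 out of 4


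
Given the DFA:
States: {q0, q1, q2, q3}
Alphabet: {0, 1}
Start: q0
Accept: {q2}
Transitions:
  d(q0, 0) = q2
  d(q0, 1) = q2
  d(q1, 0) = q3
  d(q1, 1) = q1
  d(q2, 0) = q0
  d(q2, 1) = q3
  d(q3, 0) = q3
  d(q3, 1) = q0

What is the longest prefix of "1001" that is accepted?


Run the DFA, marking each prefix where the state is accepting:
  "" -> q0 [reject]
  "1" -> q2 [accept]
  "10" -> q0 [reject]
  "100" -> q2 [accept]
  "1001" -> q3 [reject]

"100"


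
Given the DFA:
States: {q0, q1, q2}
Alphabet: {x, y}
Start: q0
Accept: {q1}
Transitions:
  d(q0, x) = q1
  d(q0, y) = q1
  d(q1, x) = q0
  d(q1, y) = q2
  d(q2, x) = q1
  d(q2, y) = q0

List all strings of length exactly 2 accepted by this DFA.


All strings of length 2: 4 total
Accepted: 0

None


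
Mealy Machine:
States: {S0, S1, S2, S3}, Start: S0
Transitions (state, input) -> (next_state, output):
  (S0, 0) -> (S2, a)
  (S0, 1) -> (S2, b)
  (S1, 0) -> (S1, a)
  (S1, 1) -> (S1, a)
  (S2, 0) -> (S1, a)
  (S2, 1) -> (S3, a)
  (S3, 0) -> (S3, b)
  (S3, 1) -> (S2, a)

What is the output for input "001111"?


Step-by-step:
  (S0, 0) -> (S2, a)
  (S2, 0) -> (S1, a)
  (S1, 1) -> (S1, a)
  (S1, 1) -> (S1, a)
  (S1, 1) -> (S1, a)
  (S1, 1) -> (S1, a)

"aaaaaa"


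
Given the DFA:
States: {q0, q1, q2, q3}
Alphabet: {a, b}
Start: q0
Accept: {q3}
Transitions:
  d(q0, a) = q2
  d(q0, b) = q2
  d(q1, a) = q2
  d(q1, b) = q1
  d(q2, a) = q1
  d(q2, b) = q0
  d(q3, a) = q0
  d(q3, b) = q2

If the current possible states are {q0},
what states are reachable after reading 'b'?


Apply transition on 'b' from each current state:
  d(q0, b) = q2

{q2}


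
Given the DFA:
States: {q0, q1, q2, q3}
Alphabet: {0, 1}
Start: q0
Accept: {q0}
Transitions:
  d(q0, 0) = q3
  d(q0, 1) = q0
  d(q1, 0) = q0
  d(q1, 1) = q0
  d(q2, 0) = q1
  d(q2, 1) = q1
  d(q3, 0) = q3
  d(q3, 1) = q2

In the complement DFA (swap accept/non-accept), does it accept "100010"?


Trace: q0 -> q0 -> q3 -> q3 -> q3 -> q2 -> q1
Final: q1
Original accept: {q0}
Complement: q1 is not in original accept

Yes, complement accepts (original rejects)


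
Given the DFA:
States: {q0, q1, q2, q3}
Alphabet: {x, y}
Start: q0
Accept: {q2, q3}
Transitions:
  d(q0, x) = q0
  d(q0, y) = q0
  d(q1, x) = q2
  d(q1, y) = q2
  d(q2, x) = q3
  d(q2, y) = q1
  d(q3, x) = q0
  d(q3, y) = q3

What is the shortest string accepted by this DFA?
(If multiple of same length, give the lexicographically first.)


BFS by string length (lex-first path to each state shown):
  len 0: q0<-""
  len 1: q0<-"x"
  len 2: q0<-"xx"
  len 3: q0<-"xxx"
  len 4: q0<-"xxxx"
  len 5: q0<-"xxxxx"
  len 6: q0<-"xxxxxx"
  len 7: q0<-"xxxxxxx"
  len 8: q0<-"xxxxxxxx"

No string accepted (empty language)


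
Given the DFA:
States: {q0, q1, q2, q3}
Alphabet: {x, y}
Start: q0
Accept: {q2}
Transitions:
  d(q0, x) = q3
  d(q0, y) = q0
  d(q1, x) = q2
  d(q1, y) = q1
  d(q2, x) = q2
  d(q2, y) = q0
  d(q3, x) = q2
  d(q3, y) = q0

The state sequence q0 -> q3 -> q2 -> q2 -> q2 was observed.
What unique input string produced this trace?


Trace back each transition to find the symbol:
  q0 --[x]--> q3
  q3 --[x]--> q2
  q2 --[x]--> q2
  q2 --[x]--> q2

"xxxx"


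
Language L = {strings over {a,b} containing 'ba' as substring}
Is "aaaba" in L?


'ba' occurs at index 3

Yes, "aaaba" is in L


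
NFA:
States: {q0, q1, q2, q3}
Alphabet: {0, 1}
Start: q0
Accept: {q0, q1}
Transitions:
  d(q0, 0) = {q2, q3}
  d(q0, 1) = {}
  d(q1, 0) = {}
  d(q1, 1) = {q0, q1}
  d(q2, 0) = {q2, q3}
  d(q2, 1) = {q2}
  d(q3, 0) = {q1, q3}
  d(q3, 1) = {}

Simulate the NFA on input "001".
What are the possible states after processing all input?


Start: {q0}
  --0--> {q2, q3}
  --0--> {q1, q2, q3}
  --1--> {q0, q1, q2}

{q0, q1, q2}


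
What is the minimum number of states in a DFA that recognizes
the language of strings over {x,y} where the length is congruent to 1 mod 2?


States track (length) mod 2.
Need 2 states: one per remainder 0..1; accept = remainder 1.

2


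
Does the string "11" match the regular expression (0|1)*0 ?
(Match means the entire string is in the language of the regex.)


|string| = 2; first = '1'; last = '1'

No, "11" does not match (0|1)*0


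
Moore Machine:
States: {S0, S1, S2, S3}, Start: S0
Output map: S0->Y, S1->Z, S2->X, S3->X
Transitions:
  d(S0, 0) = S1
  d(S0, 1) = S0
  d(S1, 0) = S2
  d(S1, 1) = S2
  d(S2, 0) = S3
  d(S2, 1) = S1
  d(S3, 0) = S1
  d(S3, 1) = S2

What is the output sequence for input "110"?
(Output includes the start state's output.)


Start: S0 (output Y)
  --1--> S0 (output Y)
  --1--> S0 (output Y)
  --0--> S1 (output Z)

"YYYZ"


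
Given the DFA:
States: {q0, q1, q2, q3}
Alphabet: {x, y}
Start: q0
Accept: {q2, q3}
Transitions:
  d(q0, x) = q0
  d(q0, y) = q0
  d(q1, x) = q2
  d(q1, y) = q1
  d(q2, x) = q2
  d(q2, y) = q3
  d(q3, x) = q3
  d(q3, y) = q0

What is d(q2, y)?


Looking up transition d(q2, y)

q3


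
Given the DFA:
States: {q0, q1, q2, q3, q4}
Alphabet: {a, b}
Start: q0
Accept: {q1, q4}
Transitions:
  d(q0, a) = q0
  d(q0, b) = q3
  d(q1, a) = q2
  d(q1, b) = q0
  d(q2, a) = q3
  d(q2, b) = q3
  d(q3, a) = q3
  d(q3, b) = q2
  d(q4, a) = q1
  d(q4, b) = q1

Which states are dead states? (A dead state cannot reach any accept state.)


Forward reachability from each state:
  q0 -> reaches {q0, q2, q3}, no accept state (dead)
  q1 -> reaches accept state q1 (live)
  q2 -> reaches {q2, q3}, no accept state (dead)
  q3 -> reaches {q2, q3}, no accept state (dead)
  q4 -> reaches accept state q1 (live)

{q0, q2, q3}


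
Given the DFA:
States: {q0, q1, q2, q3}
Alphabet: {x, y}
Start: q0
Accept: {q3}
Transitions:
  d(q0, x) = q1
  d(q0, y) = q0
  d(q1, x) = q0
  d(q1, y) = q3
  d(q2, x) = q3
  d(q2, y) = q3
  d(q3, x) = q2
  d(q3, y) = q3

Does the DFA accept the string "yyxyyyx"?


Trace: q0 -> q0 -> q0 -> q1 -> q3 -> q3 -> q3 -> q2
Final state: q2
Accept states: {q3}

No, rejected (final state q2 is not an accept state)


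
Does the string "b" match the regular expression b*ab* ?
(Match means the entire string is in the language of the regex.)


|string| = 1; first = 'b'; last = 'b'

No, "b" does not match b*ab*


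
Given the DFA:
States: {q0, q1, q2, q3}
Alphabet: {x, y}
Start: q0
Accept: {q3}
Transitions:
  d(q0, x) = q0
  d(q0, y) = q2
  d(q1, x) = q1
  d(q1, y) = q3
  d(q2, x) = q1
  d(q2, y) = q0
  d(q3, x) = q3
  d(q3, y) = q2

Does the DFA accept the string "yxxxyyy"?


Trace: q0 -> q2 -> q1 -> q1 -> q1 -> q3 -> q2 -> q0
Final state: q0
Accept states: {q3}

No, rejected (final state q0 is not an accept state)


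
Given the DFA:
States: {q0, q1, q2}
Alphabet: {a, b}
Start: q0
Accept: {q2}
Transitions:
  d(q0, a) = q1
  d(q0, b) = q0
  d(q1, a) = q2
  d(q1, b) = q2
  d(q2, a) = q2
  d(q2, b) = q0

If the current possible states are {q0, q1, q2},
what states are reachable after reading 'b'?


Apply transition on 'b' from each current state:
  d(q0, b) = q0
  d(q1, b) = q2
  d(q2, b) = q0

{q0, q2}


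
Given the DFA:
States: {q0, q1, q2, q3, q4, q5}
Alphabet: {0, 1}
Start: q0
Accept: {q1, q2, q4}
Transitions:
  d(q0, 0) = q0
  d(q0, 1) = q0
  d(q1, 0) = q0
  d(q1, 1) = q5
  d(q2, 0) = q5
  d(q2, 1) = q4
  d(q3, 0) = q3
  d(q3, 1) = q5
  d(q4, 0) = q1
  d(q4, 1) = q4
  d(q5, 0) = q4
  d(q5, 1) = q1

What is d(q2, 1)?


Looking up transition d(q2, 1)

q4


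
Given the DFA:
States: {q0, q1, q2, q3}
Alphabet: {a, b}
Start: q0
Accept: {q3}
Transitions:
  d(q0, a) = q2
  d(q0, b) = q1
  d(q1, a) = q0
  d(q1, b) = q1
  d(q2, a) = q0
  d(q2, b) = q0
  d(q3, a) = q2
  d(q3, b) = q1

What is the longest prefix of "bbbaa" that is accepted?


Run the DFA, marking each prefix where the state is accepting:
  "" -> q0 [reject]
  "b" -> q1 [reject]
  "bb" -> q1 [reject]
  "bbb" -> q1 [reject]
  "bbba" -> q0 [reject]
  "bbbaa" -> q2 [reject]

No prefix is accepted


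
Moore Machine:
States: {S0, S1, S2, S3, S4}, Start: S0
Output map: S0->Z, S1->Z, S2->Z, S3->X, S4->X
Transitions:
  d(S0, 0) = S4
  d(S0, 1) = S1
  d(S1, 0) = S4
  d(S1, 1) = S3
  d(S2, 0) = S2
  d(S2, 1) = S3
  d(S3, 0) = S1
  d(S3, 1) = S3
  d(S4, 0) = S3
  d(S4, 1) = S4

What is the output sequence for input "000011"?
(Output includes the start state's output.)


Start: S0 (output Z)
  --0--> S4 (output X)
  --0--> S3 (output X)
  --0--> S1 (output Z)
  --0--> S4 (output X)
  --1--> S4 (output X)
  --1--> S4 (output X)

"ZXXZXXX"


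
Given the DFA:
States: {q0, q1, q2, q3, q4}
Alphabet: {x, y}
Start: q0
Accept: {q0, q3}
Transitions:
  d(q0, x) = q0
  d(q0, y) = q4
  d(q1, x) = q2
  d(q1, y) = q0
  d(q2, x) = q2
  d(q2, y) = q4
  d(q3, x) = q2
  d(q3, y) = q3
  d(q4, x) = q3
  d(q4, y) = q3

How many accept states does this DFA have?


Accept states listed: {q0, q3}
Counting: q0(1) q3(2)

2


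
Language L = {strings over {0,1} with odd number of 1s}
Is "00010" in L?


count('1') = 1; 1 mod 2 = 1

Yes, "00010" is in L


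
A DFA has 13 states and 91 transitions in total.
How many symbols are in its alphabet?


Each state has exactly one transition per symbol.
|alphabet| = transitions / states = 91 / 13 = 7

7


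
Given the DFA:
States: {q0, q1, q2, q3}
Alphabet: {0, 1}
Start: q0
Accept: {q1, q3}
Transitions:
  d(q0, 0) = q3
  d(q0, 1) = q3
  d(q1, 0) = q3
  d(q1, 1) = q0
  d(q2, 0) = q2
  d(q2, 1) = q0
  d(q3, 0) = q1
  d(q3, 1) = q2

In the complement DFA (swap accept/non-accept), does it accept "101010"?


Trace: q0 -> q3 -> q1 -> q0 -> q3 -> q2 -> q2
Final: q2
Original accept: {q1, q3}
Complement: q2 is not in original accept

Yes, complement accepts (original rejects)


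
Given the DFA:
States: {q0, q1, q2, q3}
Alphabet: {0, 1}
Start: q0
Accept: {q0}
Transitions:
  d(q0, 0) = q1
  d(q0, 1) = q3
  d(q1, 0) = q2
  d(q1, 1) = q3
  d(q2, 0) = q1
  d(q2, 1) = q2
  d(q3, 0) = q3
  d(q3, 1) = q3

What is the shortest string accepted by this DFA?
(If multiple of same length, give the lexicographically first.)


BFS by string length (lex-first path to each state shown):
  len 0: q0<-""
Found accept state at length 0.

"" (empty string)


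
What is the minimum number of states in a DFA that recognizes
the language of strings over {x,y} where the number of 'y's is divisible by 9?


States track (count of 'y') mod 9.
Need 9 states: one per remainder 0..8; accept = remainder 0.

9


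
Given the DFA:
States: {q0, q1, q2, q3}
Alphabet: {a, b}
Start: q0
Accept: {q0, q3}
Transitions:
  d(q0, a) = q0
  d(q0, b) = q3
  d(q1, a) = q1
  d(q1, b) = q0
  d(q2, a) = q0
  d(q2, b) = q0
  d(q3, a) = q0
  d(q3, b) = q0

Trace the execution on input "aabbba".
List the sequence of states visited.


Input: aabbba
d(q0, a) = q0
d(q0, a) = q0
d(q0, b) = q3
d(q3, b) = q0
d(q0, b) = q3
d(q3, a) = q0


q0 -> q0 -> q0 -> q3 -> q0 -> q3 -> q0


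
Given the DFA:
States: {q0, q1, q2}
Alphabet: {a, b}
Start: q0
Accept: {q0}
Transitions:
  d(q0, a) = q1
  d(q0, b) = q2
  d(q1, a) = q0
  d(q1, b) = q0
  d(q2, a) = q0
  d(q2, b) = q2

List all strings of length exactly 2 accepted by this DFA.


All strings of length 2: 4 total
Accepted: 3

"aa", "ab", "ba"


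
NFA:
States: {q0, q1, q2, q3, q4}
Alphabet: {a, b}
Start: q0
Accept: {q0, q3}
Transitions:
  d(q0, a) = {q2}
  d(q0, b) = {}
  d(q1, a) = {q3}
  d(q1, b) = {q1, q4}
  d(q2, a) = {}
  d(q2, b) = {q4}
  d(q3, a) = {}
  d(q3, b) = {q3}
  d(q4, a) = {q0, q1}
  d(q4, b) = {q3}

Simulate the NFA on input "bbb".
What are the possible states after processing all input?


Start: {q0}
  --b--> {}
  --b--> {}
  --b--> {}

{} (empty set, no valid transitions)


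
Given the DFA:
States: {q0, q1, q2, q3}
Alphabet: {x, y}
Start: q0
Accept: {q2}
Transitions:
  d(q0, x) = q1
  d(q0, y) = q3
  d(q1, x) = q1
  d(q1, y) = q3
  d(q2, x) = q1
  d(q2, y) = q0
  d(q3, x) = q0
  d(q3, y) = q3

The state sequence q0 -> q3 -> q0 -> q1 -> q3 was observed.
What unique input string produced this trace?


Trace back each transition to find the symbol:
  q0 --[y]--> q3
  q3 --[x]--> q0
  q0 --[x]--> q1
  q1 --[y]--> q3

"yxxy"


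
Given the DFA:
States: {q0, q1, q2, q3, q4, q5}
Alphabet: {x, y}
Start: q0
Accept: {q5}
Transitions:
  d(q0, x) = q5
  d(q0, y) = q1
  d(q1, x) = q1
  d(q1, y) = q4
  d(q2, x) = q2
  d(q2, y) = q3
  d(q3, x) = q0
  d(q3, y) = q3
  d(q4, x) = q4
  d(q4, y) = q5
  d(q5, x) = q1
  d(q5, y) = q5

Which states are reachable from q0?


BFS from q0:
  layer 0: {q0}
  layer 1: {q1, q5}
  layer 2: {q4}

{q0, q1, q4, q5}


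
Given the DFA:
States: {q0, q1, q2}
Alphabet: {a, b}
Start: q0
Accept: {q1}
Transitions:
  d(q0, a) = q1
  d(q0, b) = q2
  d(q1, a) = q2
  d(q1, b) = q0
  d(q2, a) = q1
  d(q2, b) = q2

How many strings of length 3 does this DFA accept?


Enumerating all length-3 strings:
  "aaa" -> q1 [accept]
  "aab" -> q2 [reject]
  "aba" -> q1 [accept]
  "abb" -> q2 [reject]
  "baa" -> q2 [reject]
  "bab" -> q0 [reject]
  "bba" -> q1 [accept]
  "bbb" -> q2 [reject]

3 out of 8


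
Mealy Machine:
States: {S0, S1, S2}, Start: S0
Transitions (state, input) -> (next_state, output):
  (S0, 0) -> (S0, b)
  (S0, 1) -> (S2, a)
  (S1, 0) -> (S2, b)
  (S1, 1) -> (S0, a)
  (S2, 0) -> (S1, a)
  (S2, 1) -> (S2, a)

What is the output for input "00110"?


Step-by-step:
  (S0, 0) -> (S0, b)
  (S0, 0) -> (S0, b)
  (S0, 1) -> (S2, a)
  (S2, 1) -> (S2, a)
  (S2, 0) -> (S1, a)

"bbaaa"


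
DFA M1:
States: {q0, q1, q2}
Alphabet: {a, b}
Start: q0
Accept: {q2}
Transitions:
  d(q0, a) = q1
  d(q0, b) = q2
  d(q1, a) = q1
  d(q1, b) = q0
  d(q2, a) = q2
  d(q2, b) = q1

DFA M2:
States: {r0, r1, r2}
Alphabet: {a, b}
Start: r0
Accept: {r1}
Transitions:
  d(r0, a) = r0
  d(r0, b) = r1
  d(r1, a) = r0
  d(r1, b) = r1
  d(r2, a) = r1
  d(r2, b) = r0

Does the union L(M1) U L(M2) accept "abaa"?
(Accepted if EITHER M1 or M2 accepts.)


M1: final=q1 accepted=False
M2: final=r0 accepted=False

No, union rejects (neither accepts)


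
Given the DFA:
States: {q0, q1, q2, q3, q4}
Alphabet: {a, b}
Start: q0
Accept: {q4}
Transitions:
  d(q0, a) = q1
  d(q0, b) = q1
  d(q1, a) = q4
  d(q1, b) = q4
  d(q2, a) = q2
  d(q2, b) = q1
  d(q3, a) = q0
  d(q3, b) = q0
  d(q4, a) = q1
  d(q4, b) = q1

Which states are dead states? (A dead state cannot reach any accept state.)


Forward reachability from each state:
  q0 -> reaches accept state q4 (live)
  q1 -> reaches accept state q4 (live)
  q2 -> reaches accept state q4 (live)
  q3 -> reaches accept state q4 (live)
  q4 -> reaches accept state q4 (live)

None (all states can reach an accept state)


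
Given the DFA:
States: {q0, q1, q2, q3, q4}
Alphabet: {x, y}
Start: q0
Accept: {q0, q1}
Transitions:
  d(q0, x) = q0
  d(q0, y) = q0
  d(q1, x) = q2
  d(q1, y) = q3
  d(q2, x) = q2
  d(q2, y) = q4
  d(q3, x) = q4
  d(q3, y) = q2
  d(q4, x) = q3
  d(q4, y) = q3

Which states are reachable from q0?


BFS from q0:
  layer 0: {q0}

{q0}


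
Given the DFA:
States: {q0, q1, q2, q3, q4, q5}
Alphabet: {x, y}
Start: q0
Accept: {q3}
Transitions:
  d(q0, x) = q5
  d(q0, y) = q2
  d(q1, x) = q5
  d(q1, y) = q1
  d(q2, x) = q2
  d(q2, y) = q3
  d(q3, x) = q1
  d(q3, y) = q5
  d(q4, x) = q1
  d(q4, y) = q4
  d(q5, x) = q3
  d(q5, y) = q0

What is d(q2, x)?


Looking up transition d(q2, x)

q2


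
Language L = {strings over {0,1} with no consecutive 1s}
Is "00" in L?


'11' does not occur

Yes, "00" is in L


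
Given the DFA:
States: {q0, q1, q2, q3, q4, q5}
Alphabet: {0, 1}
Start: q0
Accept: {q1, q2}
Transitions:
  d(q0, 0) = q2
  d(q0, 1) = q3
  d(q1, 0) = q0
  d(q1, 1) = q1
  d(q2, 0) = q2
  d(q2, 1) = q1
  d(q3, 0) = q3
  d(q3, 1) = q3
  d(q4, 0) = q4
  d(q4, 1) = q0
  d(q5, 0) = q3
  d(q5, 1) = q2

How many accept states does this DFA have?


Accept states listed: {q1, q2}
Counting: q1(1) q2(2)

2


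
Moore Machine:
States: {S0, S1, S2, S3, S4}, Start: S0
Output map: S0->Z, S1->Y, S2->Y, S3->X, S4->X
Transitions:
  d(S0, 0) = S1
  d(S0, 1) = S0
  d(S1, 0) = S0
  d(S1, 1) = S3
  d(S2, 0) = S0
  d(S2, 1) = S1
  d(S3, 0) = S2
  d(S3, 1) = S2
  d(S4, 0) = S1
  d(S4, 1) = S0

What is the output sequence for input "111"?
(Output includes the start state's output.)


Start: S0 (output Z)
  --1--> S0 (output Z)
  --1--> S0 (output Z)
  --1--> S0 (output Z)

"ZZZZ"


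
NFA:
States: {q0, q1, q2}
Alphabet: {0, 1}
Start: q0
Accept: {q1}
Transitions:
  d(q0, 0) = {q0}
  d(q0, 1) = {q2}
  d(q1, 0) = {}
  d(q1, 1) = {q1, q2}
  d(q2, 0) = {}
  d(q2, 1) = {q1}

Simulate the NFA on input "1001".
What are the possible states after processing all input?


Start: {q0}
  --1--> {q2}
  --0--> {}
  --0--> {}
  --1--> {}

{} (empty set, no valid transitions)


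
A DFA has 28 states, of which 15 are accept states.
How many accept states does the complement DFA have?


Complement swaps accept and non-accept states.
28 - 15 = 13

13


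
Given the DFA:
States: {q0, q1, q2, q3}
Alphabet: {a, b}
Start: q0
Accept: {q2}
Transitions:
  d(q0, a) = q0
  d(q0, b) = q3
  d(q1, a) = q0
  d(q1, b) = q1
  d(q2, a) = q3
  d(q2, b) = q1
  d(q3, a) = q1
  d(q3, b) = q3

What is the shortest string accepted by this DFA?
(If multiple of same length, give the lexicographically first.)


BFS by string length (lex-first path to each state shown):
  len 0: q0<-""
  len 1: q0<-"a", q3<-"b"
  len 2: q0<-"aa", q1<-"ba", q3<-"ab"
  len 3: q0<-"aaa", q1<-"aba", q3<-"aab"
  len 4: q0<-"aaaa", q1<-"aaba", q3<-"aaab"
  len 5: q0<-"aaaaa", q1<-"aaaba", q3<-"aaaab"
  len 6: q0<-"aaaaaa", q1<-"aaaaba", q3<-"aaaaab"
  len 7: q0<-"aaaaaaa", q1<-"aaaaaba", q3<-"aaaaaab"
  len 8: q0<-"aaaaaaaa", q1<-"aaaaaaba", q3<-"aaaaaaab"

No string accepted (empty language)


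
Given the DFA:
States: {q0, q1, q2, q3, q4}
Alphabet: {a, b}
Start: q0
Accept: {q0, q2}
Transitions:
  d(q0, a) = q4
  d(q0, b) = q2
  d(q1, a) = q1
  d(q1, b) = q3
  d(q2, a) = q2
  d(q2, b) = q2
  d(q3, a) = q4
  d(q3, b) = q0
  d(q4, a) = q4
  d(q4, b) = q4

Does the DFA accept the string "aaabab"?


Trace: q0 -> q4 -> q4 -> q4 -> q4 -> q4 -> q4
Final state: q4
Accept states: {q0, q2}

No, rejected (final state q4 is not an accept state)


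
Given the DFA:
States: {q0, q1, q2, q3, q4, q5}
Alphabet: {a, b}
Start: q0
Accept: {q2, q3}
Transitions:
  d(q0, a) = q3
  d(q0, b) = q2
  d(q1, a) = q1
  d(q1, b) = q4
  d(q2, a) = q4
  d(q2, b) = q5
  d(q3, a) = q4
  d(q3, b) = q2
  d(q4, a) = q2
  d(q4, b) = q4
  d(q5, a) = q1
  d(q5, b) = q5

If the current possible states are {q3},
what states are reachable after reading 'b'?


Apply transition on 'b' from each current state:
  d(q3, b) = q2

{q2}


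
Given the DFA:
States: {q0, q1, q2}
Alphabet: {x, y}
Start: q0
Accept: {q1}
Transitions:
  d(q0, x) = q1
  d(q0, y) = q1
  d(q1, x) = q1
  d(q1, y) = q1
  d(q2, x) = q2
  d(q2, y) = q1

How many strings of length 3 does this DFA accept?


Enumerating all length-3 strings:
  "xxx" -> q1 [accept]
  "xxy" -> q1 [accept]
  "xyx" -> q1 [accept]
  "xyy" -> q1 [accept]
  "yxx" -> q1 [accept]
  "yxy" -> q1 [accept]
  "yyx" -> q1 [accept]
  "yyy" -> q1 [accept]

8 out of 8


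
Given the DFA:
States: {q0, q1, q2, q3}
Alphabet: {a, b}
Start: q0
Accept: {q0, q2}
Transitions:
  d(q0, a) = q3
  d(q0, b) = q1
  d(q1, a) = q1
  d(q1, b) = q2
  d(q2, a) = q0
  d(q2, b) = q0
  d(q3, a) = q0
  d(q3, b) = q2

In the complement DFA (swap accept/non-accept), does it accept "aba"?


Trace: q0 -> q3 -> q2 -> q0
Final: q0
Original accept: {q0, q2}
Complement: q0 is in original accept

No, complement rejects (original accepts)


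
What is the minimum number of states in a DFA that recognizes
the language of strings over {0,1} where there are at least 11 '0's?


States: count = 0, 1, ..., 10, and a final '>= 11' state.
Total: 11 + 1 = 12. Accept = '>= 11' state.

12


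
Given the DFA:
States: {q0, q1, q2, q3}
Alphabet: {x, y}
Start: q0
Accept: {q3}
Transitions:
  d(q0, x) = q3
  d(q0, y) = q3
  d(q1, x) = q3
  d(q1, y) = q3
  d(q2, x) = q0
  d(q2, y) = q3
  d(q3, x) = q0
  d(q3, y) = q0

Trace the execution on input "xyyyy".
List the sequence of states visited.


Input: xyyyy
d(q0, x) = q3
d(q3, y) = q0
d(q0, y) = q3
d(q3, y) = q0
d(q0, y) = q3


q0 -> q3 -> q0 -> q3 -> q0 -> q3


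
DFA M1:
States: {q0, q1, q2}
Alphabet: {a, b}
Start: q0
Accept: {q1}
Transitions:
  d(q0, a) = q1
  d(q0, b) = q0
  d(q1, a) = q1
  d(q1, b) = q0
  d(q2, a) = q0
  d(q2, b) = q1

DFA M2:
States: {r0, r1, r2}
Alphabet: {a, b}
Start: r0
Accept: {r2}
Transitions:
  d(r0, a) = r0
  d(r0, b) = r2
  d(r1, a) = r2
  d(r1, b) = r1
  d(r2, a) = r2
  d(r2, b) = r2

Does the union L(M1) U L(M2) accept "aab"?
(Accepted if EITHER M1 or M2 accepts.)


M1: final=q0 accepted=False
M2: final=r2 accepted=True

Yes, union accepts


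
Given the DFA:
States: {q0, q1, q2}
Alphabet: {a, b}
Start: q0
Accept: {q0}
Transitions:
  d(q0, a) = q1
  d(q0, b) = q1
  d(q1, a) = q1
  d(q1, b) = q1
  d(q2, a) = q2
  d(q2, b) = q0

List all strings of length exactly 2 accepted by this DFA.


All strings of length 2: 4 total
Accepted: 0

None


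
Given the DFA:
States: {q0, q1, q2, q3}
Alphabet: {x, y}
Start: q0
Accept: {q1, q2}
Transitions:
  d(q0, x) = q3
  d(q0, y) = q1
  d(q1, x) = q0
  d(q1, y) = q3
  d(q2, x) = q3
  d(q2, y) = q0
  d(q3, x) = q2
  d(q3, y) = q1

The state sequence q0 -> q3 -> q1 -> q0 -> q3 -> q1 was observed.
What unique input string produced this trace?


Trace back each transition to find the symbol:
  q0 --[x]--> q3
  q3 --[y]--> q1
  q1 --[x]--> q0
  q0 --[x]--> q3
  q3 --[y]--> q1

"xyxxy"


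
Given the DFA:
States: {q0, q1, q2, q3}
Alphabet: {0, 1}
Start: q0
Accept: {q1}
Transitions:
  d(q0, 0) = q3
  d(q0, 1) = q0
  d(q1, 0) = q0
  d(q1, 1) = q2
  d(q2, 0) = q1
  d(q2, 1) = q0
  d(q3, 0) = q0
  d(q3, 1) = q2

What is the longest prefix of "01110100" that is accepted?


Run the DFA, marking each prefix where the state is accepting:
  "" -> q0 [reject]
  "0" -> q3 [reject]
  "01" -> q2 [reject]
  "011" -> q0 [reject]
  "0111" -> q0 [reject]
  "01110" -> q3 [reject]
  "011101" -> q2 [reject]
  "0111010" -> q1 [accept]
  "01110100" -> q0 [reject]

"0111010"


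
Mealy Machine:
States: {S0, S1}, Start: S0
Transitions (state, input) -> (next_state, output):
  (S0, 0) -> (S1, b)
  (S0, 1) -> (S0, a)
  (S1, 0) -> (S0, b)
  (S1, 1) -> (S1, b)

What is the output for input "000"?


Step-by-step:
  (S0, 0) -> (S1, b)
  (S1, 0) -> (S0, b)
  (S0, 0) -> (S1, b)

"bbb"


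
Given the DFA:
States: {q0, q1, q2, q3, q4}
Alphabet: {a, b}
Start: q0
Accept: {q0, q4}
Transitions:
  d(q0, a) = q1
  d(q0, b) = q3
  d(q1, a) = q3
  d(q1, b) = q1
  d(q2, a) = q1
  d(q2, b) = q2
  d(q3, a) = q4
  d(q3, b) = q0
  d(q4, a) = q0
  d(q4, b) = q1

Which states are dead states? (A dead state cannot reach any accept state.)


Forward reachability from each state:
  q0 -> reaches accept state q0 (live)
  q1 -> reaches accept state q0 (live)
  q2 -> reaches accept state q0 (live)
  q3 -> reaches accept state q0 (live)
  q4 -> reaches accept state q0 (live)

None (all states can reach an accept state)


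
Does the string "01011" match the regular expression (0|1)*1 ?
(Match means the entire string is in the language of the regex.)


|string| = 5; first = '0'; last = '1'

Yes, "01011" matches (0|1)*1


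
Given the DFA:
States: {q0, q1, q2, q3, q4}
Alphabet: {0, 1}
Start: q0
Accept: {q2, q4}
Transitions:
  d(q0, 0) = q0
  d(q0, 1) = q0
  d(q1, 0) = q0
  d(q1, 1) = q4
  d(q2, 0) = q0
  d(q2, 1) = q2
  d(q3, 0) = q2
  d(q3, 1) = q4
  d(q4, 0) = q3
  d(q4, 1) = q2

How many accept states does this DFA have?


Accept states listed: {q2, q4}
Counting: q2(1) q4(2)

2


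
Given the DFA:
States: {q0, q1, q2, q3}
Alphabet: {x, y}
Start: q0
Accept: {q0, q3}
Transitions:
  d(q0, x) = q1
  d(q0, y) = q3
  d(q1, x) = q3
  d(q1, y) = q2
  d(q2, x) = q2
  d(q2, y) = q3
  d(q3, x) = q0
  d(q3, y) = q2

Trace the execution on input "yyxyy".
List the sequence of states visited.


Input: yyxyy
d(q0, y) = q3
d(q3, y) = q2
d(q2, x) = q2
d(q2, y) = q3
d(q3, y) = q2


q0 -> q3 -> q2 -> q2 -> q3 -> q2


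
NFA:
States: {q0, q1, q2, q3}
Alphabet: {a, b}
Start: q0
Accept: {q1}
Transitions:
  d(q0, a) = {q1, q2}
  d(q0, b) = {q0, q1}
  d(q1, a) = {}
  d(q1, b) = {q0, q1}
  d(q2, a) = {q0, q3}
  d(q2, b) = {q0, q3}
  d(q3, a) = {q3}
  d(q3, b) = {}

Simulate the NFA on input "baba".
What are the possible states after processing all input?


Start: {q0}
  --b--> {q0, q1}
  --a--> {q1, q2}
  --b--> {q0, q1, q3}
  --a--> {q1, q2, q3}

{q1, q2, q3}


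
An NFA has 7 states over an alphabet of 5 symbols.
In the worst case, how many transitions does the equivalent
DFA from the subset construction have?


Subset construction: one DFA state per subset of NFA states = 2^7 = 128 states.
Each DFA state has 5 outgoing transitions: 128 * 5 = 640

640


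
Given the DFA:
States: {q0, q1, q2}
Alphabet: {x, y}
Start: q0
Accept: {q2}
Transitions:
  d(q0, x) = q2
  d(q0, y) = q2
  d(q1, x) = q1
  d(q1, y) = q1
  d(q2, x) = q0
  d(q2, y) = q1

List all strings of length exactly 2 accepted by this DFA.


All strings of length 2: 4 total
Accepted: 0

None


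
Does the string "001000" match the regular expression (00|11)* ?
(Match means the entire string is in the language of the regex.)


|string| = 6; first = '0'; last = '0'

No, "001000" does not match (00|11)*


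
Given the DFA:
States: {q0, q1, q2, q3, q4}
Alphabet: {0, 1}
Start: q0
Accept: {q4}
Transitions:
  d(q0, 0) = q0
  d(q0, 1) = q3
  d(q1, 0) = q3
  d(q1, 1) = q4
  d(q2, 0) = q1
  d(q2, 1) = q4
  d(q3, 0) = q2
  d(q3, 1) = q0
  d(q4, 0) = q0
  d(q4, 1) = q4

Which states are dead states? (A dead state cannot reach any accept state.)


Forward reachability from each state:
  q0 -> reaches accept state q4 (live)
  q1 -> reaches accept state q4 (live)
  q2 -> reaches accept state q4 (live)
  q3 -> reaches accept state q4 (live)
  q4 -> reaches accept state q4 (live)

None (all states can reach an accept state)


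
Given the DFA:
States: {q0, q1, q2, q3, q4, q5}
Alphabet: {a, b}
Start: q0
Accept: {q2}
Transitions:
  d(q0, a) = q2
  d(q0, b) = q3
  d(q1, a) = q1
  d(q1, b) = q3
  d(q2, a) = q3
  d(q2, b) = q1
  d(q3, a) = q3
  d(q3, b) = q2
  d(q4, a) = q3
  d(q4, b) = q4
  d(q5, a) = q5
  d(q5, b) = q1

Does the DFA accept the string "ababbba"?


Trace: q0 -> q2 -> q1 -> q1 -> q3 -> q2 -> q1 -> q1
Final state: q1
Accept states: {q2}

No, rejected (final state q1 is not an accept state)


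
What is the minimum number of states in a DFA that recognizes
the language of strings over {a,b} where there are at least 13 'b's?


States: count = 0, 1, ..., 12, and a final '>= 13' state.
Total: 13 + 1 = 14. Accept = '>= 13' state.

14


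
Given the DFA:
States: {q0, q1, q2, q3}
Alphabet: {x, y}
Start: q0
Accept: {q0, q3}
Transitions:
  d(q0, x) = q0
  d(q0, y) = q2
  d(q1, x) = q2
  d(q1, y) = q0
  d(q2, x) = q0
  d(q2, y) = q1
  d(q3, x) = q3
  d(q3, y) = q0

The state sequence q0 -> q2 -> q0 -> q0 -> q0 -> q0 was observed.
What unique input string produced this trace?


Trace back each transition to find the symbol:
  q0 --[y]--> q2
  q2 --[x]--> q0
  q0 --[x]--> q0
  q0 --[x]--> q0
  q0 --[x]--> q0

"yxxxx"


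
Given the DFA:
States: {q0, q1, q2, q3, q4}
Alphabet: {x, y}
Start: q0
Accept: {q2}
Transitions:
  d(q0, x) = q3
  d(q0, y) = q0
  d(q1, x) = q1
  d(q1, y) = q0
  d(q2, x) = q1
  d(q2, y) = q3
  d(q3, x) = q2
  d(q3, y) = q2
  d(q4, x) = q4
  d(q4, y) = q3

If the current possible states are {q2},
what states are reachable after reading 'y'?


Apply transition on 'y' from each current state:
  d(q2, y) = q3

{q3}


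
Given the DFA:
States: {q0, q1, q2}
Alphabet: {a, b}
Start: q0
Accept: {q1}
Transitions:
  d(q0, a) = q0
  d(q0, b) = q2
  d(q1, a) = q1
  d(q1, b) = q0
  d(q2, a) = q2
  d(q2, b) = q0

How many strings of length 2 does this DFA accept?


Enumerating all length-2 strings:
  "aa" -> q0 [reject]
  "ab" -> q2 [reject]
  "ba" -> q2 [reject]
  "bb" -> q0 [reject]

0 out of 4


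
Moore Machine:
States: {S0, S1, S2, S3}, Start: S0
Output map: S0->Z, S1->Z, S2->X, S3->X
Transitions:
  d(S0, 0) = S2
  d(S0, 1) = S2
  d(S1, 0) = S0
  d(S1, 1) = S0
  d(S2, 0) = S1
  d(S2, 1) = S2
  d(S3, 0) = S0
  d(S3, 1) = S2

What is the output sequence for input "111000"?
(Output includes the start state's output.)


Start: S0 (output Z)
  --1--> S2 (output X)
  --1--> S2 (output X)
  --1--> S2 (output X)
  --0--> S1 (output Z)
  --0--> S0 (output Z)
  --0--> S2 (output X)

"ZXXXZZX"


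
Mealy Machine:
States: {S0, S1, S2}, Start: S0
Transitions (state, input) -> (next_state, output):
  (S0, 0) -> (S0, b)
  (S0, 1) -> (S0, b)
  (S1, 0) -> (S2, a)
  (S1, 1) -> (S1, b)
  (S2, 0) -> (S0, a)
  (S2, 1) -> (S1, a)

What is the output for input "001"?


Step-by-step:
  (S0, 0) -> (S0, b)
  (S0, 0) -> (S0, b)
  (S0, 1) -> (S0, b)

"bbb"


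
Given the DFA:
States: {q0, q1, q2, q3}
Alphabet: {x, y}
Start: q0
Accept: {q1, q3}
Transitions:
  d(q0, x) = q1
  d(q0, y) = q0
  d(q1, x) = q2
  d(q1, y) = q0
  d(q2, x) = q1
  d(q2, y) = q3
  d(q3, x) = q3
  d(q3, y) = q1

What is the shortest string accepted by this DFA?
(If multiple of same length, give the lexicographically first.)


BFS by string length (lex-first path to each state shown):
  len 0: q0<-""
  len 1: q0<-"y", q1<-"x"
Found accept state at length 1.

"x"


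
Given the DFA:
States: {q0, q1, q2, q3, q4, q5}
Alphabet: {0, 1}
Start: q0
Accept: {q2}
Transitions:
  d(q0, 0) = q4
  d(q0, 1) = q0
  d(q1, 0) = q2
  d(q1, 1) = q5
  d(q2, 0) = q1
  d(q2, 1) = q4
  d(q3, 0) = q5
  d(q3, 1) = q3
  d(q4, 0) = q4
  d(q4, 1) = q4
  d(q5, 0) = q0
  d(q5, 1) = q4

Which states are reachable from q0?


BFS from q0:
  layer 0: {q0}
  layer 1: {q4}

{q0, q4}


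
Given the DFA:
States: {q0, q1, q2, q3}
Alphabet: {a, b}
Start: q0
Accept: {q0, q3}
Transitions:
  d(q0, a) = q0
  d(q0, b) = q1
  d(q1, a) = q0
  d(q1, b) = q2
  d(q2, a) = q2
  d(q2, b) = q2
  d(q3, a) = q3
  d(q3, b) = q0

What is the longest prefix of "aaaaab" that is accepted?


Run the DFA, marking each prefix where the state is accepting:
  "" -> q0 [accept]
  "a" -> q0 [accept]
  "aa" -> q0 [accept]
  "aaa" -> q0 [accept]
  "aaaa" -> q0 [accept]
  "aaaaa" -> q0 [accept]
  "aaaaab" -> q1 [reject]

"aaaaa"


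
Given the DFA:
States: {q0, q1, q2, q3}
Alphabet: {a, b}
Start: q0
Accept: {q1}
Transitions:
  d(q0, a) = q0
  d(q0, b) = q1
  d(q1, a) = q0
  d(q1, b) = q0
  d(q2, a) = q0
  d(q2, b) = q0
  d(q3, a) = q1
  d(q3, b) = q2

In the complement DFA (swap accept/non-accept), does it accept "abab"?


Trace: q0 -> q0 -> q1 -> q0 -> q1
Final: q1
Original accept: {q1}
Complement: q1 is in original accept

No, complement rejects (original accepts)


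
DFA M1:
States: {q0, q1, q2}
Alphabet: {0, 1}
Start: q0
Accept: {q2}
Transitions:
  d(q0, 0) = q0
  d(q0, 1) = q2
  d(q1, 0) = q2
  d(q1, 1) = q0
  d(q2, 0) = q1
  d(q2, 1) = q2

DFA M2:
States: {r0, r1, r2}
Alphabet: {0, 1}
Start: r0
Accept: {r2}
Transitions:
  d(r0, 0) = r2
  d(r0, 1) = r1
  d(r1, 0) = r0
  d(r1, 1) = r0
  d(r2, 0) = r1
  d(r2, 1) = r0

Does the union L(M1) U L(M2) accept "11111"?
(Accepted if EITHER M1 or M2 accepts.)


M1: final=q2 accepted=True
M2: final=r1 accepted=False

Yes, union accepts


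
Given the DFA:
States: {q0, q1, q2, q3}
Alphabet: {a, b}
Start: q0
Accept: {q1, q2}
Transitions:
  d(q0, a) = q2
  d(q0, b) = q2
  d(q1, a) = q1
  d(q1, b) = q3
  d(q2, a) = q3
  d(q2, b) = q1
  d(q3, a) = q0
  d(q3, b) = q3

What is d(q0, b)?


Looking up transition d(q0, b)

q2


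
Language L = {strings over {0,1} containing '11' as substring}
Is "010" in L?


'11' does not occur

No, "010" is not in L


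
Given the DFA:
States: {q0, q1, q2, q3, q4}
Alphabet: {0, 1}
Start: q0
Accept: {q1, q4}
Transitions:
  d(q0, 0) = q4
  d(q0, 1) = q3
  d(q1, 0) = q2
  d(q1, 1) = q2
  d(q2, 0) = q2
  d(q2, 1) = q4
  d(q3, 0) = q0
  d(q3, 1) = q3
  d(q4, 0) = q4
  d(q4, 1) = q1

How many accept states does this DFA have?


Accept states listed: {q1, q4}
Counting: q1(1) q4(2)

2


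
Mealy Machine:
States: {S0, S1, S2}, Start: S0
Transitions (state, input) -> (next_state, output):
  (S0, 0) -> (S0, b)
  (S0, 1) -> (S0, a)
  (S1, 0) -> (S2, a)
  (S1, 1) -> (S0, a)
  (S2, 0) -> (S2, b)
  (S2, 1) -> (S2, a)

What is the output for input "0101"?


Step-by-step:
  (S0, 0) -> (S0, b)
  (S0, 1) -> (S0, a)
  (S0, 0) -> (S0, b)
  (S0, 1) -> (S0, a)

"baba"


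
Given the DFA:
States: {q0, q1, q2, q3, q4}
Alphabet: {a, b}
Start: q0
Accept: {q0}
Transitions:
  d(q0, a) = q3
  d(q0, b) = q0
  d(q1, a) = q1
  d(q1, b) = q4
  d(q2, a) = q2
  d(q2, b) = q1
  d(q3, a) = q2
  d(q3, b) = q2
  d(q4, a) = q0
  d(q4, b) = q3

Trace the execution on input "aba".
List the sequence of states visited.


Input: aba
d(q0, a) = q3
d(q3, b) = q2
d(q2, a) = q2


q0 -> q3 -> q2 -> q2


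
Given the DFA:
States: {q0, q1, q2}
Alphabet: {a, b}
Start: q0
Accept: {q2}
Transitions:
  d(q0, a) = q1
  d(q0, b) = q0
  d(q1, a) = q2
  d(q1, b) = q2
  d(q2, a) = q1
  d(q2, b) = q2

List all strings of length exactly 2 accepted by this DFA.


All strings of length 2: 4 total
Accepted: 2

"aa", "ab"


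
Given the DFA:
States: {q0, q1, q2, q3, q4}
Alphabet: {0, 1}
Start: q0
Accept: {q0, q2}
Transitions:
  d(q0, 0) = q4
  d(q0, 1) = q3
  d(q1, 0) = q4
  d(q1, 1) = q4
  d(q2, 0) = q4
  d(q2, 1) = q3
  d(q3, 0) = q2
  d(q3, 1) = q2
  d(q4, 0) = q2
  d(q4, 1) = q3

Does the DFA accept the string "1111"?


Trace: q0 -> q3 -> q2 -> q3 -> q2
Final state: q2
Accept states: {q0, q2}

Yes, accepted (final state q2 is an accept state)
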